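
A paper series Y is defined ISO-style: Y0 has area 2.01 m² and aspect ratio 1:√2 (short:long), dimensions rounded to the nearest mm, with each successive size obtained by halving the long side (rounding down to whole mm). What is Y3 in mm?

Let Y0's short side be w mm. w · w√2 = 2.01 m² = 2,010,000 mm², so w ≈ 1192.2 mm and w√2 ≈ 1686.0 mm → Y0 = 1192 × 1686 mm.
Y1: ⌊1686/2⌋ × 1192 = 843 × 1192 mm
Y2: ⌊1192/2⌋ × 843 = 596 × 843 mm
Y3: ⌊843/2⌋ × 596 = 421 × 596 mm

421 × 596 mm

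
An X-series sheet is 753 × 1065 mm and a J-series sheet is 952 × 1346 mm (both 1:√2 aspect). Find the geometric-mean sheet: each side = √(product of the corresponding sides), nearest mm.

Short side: √(753 · 952) = √716856 ≈ 846.7 → 847 mm
Long side: √(1065 · 1346) = √1433490 ≈ 1197.3 → 1197 mm

847 × 1197 mm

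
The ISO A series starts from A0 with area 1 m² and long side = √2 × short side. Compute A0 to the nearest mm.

Let the short side be w mm. Then the long side is w√2 and w · w√2 = 10⁶ mm².
w² = 10⁶/√2, so w = 1000 / 2^(1/4) ≈ 840.9 mm; long side = 1000 · 2^(1/4) ≈ 1189.2 mm.

841 × 1189 mm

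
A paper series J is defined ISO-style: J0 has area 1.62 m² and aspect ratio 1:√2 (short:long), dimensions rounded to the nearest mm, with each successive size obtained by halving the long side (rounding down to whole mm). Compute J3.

378 × 535 mm

Let J0's short side be w mm. w · w√2 = 1.62 m² = 1,620,000 mm², so w ≈ 1070.3 mm and w√2 ≈ 1513.6 mm → J0 = 1070 × 1514 mm.
J1: ⌊1514/2⌋ × 1070 = 757 × 1070 mm
J2: ⌊1070/2⌋ × 757 = 535 × 757 mm
J3: ⌊757/2⌋ × 535 = 378 × 535 mm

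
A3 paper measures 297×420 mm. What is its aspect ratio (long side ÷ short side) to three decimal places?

1.414

420 / 297 = 1.414
Matches √2 ≈ 1.414 — the ISO 216 defining ratio.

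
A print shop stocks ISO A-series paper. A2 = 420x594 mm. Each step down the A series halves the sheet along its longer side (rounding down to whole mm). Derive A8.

52 × 74 mm

A3: ⌊594/2⌋ × 420 = 297 × 420 mm
A4: ⌊420/2⌋ × 297 = 210 × 297 mm
A5: ⌊297/2⌋ × 210 = 148 × 210 mm
A6: ⌊210/2⌋ × 148 = 105 × 148 mm
A7: ⌊148/2⌋ × 105 = 74 × 105 mm
A8: ⌊105/2⌋ × 74 = 52 × 74 mm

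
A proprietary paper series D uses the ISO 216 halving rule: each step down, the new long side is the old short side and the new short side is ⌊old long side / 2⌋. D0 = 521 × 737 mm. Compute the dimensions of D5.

92 × 130 mm

D1 = 368 × 521 mm (from D0 by 1 halving).
D2: ⌊521/2⌋ × 368 = 260 × 368 mm
D3: ⌊368/2⌋ × 260 = 184 × 260 mm
D4: ⌊260/2⌋ × 184 = 130 × 184 mm
D5: ⌊184/2⌋ × 130 = 92 × 130 mm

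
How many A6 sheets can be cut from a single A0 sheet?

64

Each ISO step halves the sheet: 1 × A0 → 2 × A1 → 4 × A2 → 8 × A3 → …
From A0 to A6 is 6 halving steps: 2^6 = 64.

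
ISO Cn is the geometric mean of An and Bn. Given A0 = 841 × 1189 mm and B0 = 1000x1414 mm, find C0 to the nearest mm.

Short side: √(841 · 1000) = √841000 ≈ 917.1 → 917 mm
Long side: √(1189 · 1414) = √1681246 ≈ 1296.6 → 1297 mm

917 × 1297 mm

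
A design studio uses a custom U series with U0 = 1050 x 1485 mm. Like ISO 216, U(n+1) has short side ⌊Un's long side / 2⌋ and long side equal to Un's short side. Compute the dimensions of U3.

371 × 525 mm

U1: ⌊1485/2⌋ × 1050 = 742 × 1050 mm
U2: ⌊1050/2⌋ × 742 = 525 × 742 mm
U3: ⌊742/2⌋ × 525 = 371 × 525 mm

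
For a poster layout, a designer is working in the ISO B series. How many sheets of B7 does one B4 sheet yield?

8

Each ISO step halves the sheet: 1 × B4 → 2 × B5 → 4 × B6 → 8 × B7
From B4 to B7 is 3 halving steps: 2^3 = 8.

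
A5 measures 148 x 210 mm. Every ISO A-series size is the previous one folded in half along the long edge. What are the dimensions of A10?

A6: ⌊210/2⌋ × 148 = 105 × 148 mm
A7: ⌊148/2⌋ × 105 = 74 × 105 mm
A8: ⌊105/2⌋ × 74 = 52 × 74 mm
A9: ⌊74/2⌋ × 52 = 37 × 52 mm
A10: ⌊52/2⌋ × 37 = 26 × 37 mm

26 × 37 mm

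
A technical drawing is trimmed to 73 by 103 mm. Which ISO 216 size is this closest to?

Aspect ratio 103/73 ≈ 1.411 — close to the ISO √2 ≈ 1.414.
In the A-series (A0 area = 1 m²): A7 = 74 × 105 mm.
Off by 3 mm total — nearest standard size.

A7 (74 × 105 mm)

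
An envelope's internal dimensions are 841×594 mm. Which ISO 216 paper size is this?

A1 (594 × 841 mm)

Aspect ratio 841/594 ≈ 1.416 — close to the ISO √2 ≈ 1.414.
In the A-series (A0 area = 1 m²): A1 = 594 × 841 mm.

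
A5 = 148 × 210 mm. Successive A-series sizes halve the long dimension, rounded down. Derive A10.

A6: ⌊210/2⌋ × 148 = 105 × 148 mm
A7: ⌊148/2⌋ × 105 = 74 × 105 mm
A8: ⌊105/2⌋ × 74 = 52 × 74 mm
A9: ⌊74/2⌋ × 52 = 37 × 52 mm
A10: ⌊52/2⌋ × 37 = 26 × 37 mm

26 × 37 mm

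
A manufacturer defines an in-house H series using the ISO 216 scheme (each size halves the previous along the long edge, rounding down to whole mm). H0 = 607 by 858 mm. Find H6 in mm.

H1 = 429 × 607 mm (from H0 by 1 halving).
H2: ⌊607/2⌋ × 429 = 303 × 429 mm
H3: ⌊429/2⌋ × 303 = 214 × 303 mm
H4: ⌊303/2⌋ × 214 = 151 × 214 mm
H5: ⌊214/2⌋ × 151 = 107 × 151 mm
H6: ⌊151/2⌋ × 107 = 75 × 107 mm

75 × 107 mm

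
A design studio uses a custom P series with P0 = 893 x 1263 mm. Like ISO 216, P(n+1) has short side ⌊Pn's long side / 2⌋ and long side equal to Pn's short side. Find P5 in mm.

157 × 223 mm

P1 = 631 × 893 mm (from P0 by 1 halving).
P2: ⌊893/2⌋ × 631 = 446 × 631 mm
P3: ⌊631/2⌋ × 446 = 315 × 446 mm
P4: ⌊446/2⌋ × 315 = 223 × 315 mm
P5: ⌊315/2⌋ × 223 = 157 × 223 mm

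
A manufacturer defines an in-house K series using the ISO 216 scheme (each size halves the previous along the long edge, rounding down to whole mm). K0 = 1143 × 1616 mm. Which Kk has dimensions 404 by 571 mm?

K3

K0: 1143 × 1616 mm
K1: 808 × 1143 mm
K2: 571 × 808 mm
K3: 404 × 571 mm
K4: 285 × 404 mm
→ matches K3.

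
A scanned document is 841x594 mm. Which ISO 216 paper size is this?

Aspect ratio 841/594 ≈ 1.416 — close to the ISO √2 ≈ 1.414.
In the A-series (A0 area = 1 m²): A1 = 594 × 841 mm.

A1 (594 × 841 mm)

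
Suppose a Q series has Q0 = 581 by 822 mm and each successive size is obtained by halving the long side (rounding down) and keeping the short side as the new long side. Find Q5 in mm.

Q1: ⌊822/2⌋ × 581 = 411 × 581 mm
Q2: ⌊581/2⌋ × 411 = 290 × 411 mm
Q3: ⌊411/2⌋ × 290 = 205 × 290 mm
Q4: ⌊290/2⌋ × 205 = 145 × 205 mm
Q5: ⌊205/2⌋ × 145 = 102 × 145 mm

102 × 145 mm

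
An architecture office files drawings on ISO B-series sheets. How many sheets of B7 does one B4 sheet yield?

8

Each ISO step halves the sheet: 1 × B4 → 2 × B5 → 4 × B6 → 8 × B7
From B4 to B7 is 3 halving steps: 2^3 = 8.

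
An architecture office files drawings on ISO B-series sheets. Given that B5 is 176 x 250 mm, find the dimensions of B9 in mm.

B6: ⌊250/2⌋ × 176 = 125 × 176 mm
B7: ⌊176/2⌋ × 125 = 88 × 125 mm
B8: ⌊125/2⌋ × 88 = 62 × 88 mm
B9: ⌊88/2⌋ × 62 = 44 × 62 mm

44 × 62 mm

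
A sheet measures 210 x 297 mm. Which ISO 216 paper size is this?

A4 (210 × 297 mm)

Aspect ratio 297/210 ≈ 1.414 — close to the ISO √2 ≈ 1.414.
In the A-series (A0 area = 1 m²): A4 = 210 × 297 mm.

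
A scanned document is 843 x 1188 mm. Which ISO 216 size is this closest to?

A0 (841 × 1189 mm)

Aspect ratio 1188/843 ≈ 1.409 — close to the ISO √2 ≈ 1.414.
In the A-series (A0 area = 1 m²): A0 = 841 × 1189 mm.
Off by 3 mm total — nearest standard size.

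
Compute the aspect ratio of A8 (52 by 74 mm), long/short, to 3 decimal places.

74 / 52 = 1.423
ISO 216 targets √2 ≈ 1.414; the +0.009 deviation is from mm rounding.

1.423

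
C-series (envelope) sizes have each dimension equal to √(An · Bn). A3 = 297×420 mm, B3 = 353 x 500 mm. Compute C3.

324 × 458 mm

Short side: √(297 · 353) = √104841 ≈ 323.8 → 324 mm
Long side: √(420 · 500) = √210000 ≈ 458.3 → 458 mm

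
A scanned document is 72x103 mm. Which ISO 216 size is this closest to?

Aspect ratio 103/72 ≈ 1.431 (ISO target is √2 ≈ 1.414).
In the A-series (A0 area = 1 m²): A7 = 74 × 105 mm.
Off by 4 mm total — nearest standard size.

A7 (74 × 105 mm)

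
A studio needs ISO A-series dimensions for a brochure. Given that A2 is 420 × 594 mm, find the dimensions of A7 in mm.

74 × 105 mm

A3: ⌊594/2⌋ × 420 = 297 × 420 mm
A4: ⌊420/2⌋ × 297 = 210 × 297 mm
A5: ⌊297/2⌋ × 210 = 148 × 210 mm
A6: ⌊210/2⌋ × 148 = 105 × 148 mm
A7: ⌊148/2⌋ × 105 = 74 × 105 mm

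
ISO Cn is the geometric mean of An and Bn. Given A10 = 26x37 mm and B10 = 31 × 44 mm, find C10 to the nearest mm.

28 × 40 mm

Short side: √(26 · 31) = √806 ≈ 28.4 → 28 mm
Long side: √(37 · 44) = √1628 ≈ 40.3 → 40 mm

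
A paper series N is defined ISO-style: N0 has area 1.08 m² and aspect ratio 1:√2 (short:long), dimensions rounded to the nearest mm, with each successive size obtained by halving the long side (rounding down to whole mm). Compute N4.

218 × 309 mm

Let N0's short side be w mm. w · w√2 = 1.08 m² = 1,080,000 mm², so w ≈ 873.9 mm and w√2 ≈ 1235.9 mm → N0 = 874 × 1236 mm.
N1: ⌊1236/2⌋ × 874 = 618 × 874 mm
N2: ⌊874/2⌋ × 618 = 437 × 618 mm
N3: ⌊618/2⌋ × 437 = 309 × 437 mm
N4: ⌊437/2⌋ × 309 = 218 × 309 mm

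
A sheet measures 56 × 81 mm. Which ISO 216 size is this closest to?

C8 (57 × 81 mm)

Aspect ratio 81/56 ≈ 1.446 (ISO target is √2 ≈ 1.414).
In the C-series (envelope sizes, between A and B): C8 = 57 × 81 mm.
Off by 1 mm total — nearest standard size.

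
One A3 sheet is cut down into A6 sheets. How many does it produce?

Each ISO step halves the sheet: 1 × A3 → 2 × A4 → 4 × A5 → 8 × A6
From A3 to A6 is 3 halving steps: 2^3 = 8.

8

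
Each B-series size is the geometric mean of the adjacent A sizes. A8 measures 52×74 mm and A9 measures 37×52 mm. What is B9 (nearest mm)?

44 × 62 mm

Short side: √(52 · 37) = √1924 ≈ 43.9 → 44 mm
Long side: √(74 · 52) = √3848 ≈ 62.0 → 62 mm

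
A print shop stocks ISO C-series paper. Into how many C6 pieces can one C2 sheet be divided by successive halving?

Each ISO step halves the sheet: 1 × C2 → 2 × C3 → 4 × C4 → 8 × C5 → …
From C2 to C6 is 4 halving steps: 2^4 = 16.

16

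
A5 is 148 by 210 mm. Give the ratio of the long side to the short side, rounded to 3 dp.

1.419

210 / 148 = 1.419
ISO 216 targets √2 ≈ 1.414; the +0.005 deviation is from mm rounding.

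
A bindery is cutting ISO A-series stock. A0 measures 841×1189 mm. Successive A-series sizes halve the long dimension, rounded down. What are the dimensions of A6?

A1: ⌊1189/2⌋ × 841 = 594 × 841 mm
A2: ⌊841/2⌋ × 594 = 420 × 594 mm
A3: ⌊594/2⌋ × 420 = 297 × 420 mm
A4: ⌊420/2⌋ × 297 = 210 × 297 mm
A5: ⌊297/2⌋ × 210 = 148 × 210 mm
A6: ⌊210/2⌋ × 148 = 105 × 148 mm

105 × 148 mm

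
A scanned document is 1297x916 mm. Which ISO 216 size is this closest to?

Aspect ratio 1297/916 ≈ 1.416 — close to the ISO √2 ≈ 1.414.
In the C-series (envelope sizes, between A and B): C0 = 917 × 1297 mm.
Off by 1 mm total — nearest standard size.

C0 (917 × 1297 mm)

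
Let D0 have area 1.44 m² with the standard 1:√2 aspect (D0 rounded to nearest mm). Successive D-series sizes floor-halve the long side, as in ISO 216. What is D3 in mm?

Let D0's short side be w mm. w · w√2 = 1.44 m² = 1,440,000 mm², so w ≈ 1009.1 mm and w√2 ≈ 1427.0 mm → D0 = 1009 × 1427 mm.
D1: ⌊1427/2⌋ × 1009 = 713 × 1009 mm
D2: ⌊1009/2⌋ × 713 = 504 × 713 mm
D3: ⌊713/2⌋ × 504 = 356 × 504 mm

356 × 504 mm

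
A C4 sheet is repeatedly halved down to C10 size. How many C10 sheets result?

64

Each ISO step halves the sheet: 1 × C4 → 2 × C5 → 4 × C6 → 8 × C7 → …
From C4 to C10 is 6 halving steps: 2^6 = 64.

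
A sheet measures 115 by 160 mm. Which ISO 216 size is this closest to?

C6 (114 × 162 mm)

Aspect ratio 160/115 ≈ 1.391 (ISO target is √2 ≈ 1.414).
In the C-series (envelope sizes, between A and B): C6 = 114 × 162 mm.
Off by 3 mm total — nearest standard size.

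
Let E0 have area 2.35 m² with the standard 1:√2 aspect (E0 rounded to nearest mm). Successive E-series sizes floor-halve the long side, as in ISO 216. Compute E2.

644 × 911 mm

Let E0's short side be w mm. w · w√2 = 2.35 m² = 2,350,000 mm², so w ≈ 1289.1 mm and w√2 ≈ 1823.0 mm → E0 = 1289 × 1823 mm.
E1: ⌊1823/2⌋ × 1289 = 911 × 1289 mm
E2: ⌊1289/2⌋ × 911 = 644 × 911 mm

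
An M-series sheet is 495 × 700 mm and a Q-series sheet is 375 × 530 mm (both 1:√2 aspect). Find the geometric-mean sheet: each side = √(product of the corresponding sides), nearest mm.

Short side: √(495 · 375) = √185625 ≈ 430.8 → 431 mm
Long side: √(700 · 530) = √371000 ≈ 609.1 → 609 mm

431 × 609 mm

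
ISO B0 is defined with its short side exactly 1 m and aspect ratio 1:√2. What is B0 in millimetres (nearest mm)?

1000 × 1414 mm

Short side = 1000 mm; long side = 1000√2 ≈ 1414.2 mm.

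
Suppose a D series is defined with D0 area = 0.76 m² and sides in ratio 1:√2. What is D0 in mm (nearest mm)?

Let the short side be w mm. Then w · w√2 = 0.76 m² = 760,000 mm².
w² = 760,000/√2, so w ≈ 733.1 mm; long side = w√2 ≈ 1036.7 mm.

733 × 1037 mm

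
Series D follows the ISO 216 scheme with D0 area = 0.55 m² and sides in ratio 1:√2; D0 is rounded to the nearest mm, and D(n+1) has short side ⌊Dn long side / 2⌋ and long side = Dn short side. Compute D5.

Let D0's short side be w mm. w · w√2 = 0.55 m² = 550,000 mm², so w ≈ 623.6 mm and w√2 ≈ 881.9 mm → D0 = 624 × 882 mm.
D1: ⌊882/2⌋ × 624 = 441 × 624 mm
D2: ⌊624/2⌋ × 441 = 312 × 441 mm
D3: ⌊441/2⌋ × 312 = 220 × 312 mm
D4: ⌊312/2⌋ × 220 = 156 × 220 mm
D5: ⌊220/2⌋ × 156 = 110 × 156 mm

110 × 156 mm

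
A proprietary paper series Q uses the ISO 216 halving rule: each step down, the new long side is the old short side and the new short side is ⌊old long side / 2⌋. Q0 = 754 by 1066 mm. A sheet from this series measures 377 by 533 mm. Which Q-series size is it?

Q0: 754 × 1066 mm
Q1: 533 × 754 mm
Q2: 377 × 533 mm
Q3: 266 × 377 mm
→ matches Q2.

Q2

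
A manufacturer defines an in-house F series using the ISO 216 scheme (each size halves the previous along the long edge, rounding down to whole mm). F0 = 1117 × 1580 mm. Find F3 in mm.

F1: ⌊1580/2⌋ × 1117 = 790 × 1117 mm
F2: ⌊1117/2⌋ × 790 = 558 × 790 mm
F3: ⌊790/2⌋ × 558 = 395 × 558 mm

395 × 558 mm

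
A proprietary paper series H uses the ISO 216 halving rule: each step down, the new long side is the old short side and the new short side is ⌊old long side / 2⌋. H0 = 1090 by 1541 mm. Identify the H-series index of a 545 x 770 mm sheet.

H0: 1090 × 1541 mm
H1: 770 × 1090 mm
H2: 545 × 770 mm
H3: 385 × 545 mm
→ matches H2.

H2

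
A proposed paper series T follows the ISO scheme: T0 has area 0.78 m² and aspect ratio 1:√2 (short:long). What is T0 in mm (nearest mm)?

Let the short side be w mm. Then w · w√2 = 0.78 m² = 780,000 mm².
w² = 780,000/√2, so w ≈ 742.7 mm; long side = w√2 ≈ 1050.3 mm.

743 × 1050 mm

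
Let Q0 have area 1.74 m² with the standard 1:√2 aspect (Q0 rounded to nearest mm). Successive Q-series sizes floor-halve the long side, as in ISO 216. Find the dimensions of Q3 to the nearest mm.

Let Q0's short side be w mm. w · w√2 = 1.74 m² = 1,740,000 mm², so w ≈ 1109.2 mm and w√2 ≈ 1568.7 mm → Q0 = 1109 × 1569 mm.
Q1: ⌊1569/2⌋ × 1109 = 784 × 1109 mm
Q2: ⌊1109/2⌋ × 784 = 554 × 784 mm
Q3: ⌊784/2⌋ × 554 = 392 × 554 mm

392 × 554 mm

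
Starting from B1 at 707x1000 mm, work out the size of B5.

176 × 250 mm

B2: ⌊1000/2⌋ × 707 = 500 × 707 mm
B3: ⌊707/2⌋ × 500 = 353 × 500 mm
B4: ⌊500/2⌋ × 353 = 250 × 353 mm
B5: ⌊353/2⌋ × 250 = 176 × 250 mm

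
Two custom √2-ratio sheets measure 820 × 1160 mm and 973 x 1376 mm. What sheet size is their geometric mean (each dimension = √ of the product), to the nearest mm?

Short side: √(820 · 973) = √797860 ≈ 893.2 → 893 mm
Long side: √(1160 · 1376) = √1596160 ≈ 1263.4 → 1263 mm

893 × 1263 mm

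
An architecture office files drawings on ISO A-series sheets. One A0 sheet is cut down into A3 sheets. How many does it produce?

Each ISO step halves the sheet: 1 × A0 → 2 × A1 → 4 × A2 → 8 × A3
From A0 to A3 is 3 halving steps: 2^3 = 8.

8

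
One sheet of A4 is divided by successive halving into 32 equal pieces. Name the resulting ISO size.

A9

32 = 2^5, so 5 halving steps.
A4 → A5 → … → A9 after 5 steps.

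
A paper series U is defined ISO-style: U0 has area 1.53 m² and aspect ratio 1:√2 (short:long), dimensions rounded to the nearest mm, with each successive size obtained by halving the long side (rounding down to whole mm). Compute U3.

Let U0's short side be w mm. w · w√2 = 1.53 m² = 1,530,000 mm², so w ≈ 1040.1 mm and w√2 ≈ 1471.0 mm → U0 = 1040 × 1471 mm.
U1: ⌊1471/2⌋ × 1040 = 735 × 1040 mm
U2: ⌊1040/2⌋ × 735 = 520 × 735 mm
U3: ⌊735/2⌋ × 520 = 367 × 520 mm

367 × 520 mm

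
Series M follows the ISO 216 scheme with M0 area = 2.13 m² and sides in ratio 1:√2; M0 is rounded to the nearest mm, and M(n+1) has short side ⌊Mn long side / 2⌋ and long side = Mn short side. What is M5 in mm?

217 × 306 mm

Let M0's short side be w mm. w · w√2 = 2.13 m² = 2,130,000 mm², so w ≈ 1227.2 mm and w√2 ≈ 1735.6 mm → M0 = 1227 × 1736 mm.
M1: ⌊1736/2⌋ × 1227 = 868 × 1227 mm
M2: ⌊1227/2⌋ × 868 = 613 × 868 mm
M3: ⌊868/2⌋ × 613 = 434 × 613 mm
M4: ⌊613/2⌋ × 434 = 306 × 434 mm
M5: ⌊434/2⌋ × 306 = 217 × 306 mm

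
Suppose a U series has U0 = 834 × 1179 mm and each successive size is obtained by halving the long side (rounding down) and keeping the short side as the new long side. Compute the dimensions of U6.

U1 = 589 × 834 mm (from U0 by 1 halving).
U2: ⌊834/2⌋ × 589 = 417 × 589 mm
U3: ⌊589/2⌋ × 417 = 294 × 417 mm
U4: ⌊417/2⌋ × 294 = 208 × 294 mm
U5: ⌊294/2⌋ × 208 = 147 × 208 mm
U6: ⌊208/2⌋ × 147 = 104 × 147 mm

104 × 147 mm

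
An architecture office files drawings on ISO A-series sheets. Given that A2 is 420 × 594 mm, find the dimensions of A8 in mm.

52 × 74 mm

A3: ⌊594/2⌋ × 420 = 297 × 420 mm
A4: ⌊420/2⌋ × 297 = 210 × 297 mm
A5: ⌊297/2⌋ × 210 = 148 × 210 mm
A6: ⌊210/2⌋ × 148 = 105 × 148 mm
A7: ⌊148/2⌋ × 105 = 74 × 105 mm
A8: ⌊105/2⌋ × 74 = 52 × 74 mm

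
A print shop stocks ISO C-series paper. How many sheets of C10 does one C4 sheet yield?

64

Each ISO step halves the sheet: 1 × C4 → 2 × C5 → 4 × C6 → 8 × C7 → …
From C4 to C10 is 6 halving steps: 2^6 = 64.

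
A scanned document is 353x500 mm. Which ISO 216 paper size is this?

B3 (353 × 500 mm)

Aspect ratio 500/353 ≈ 1.416 — close to the ISO √2 ≈ 1.414.
In the B-series (B0 = 1000 × 1414 mm): B3 = 353 × 500 mm.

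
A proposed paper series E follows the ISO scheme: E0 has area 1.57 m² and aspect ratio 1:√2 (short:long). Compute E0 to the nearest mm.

Let the short side be w mm. Then w · w√2 = 1.57 m² = 1,570,000 mm².
w² = 1,570,000/√2, so w ≈ 1053.6 mm; long side = w√2 ≈ 1490.1 mm.

1054 × 1490 mm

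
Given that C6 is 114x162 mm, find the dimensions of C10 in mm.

C7: ⌊162/2⌋ × 114 = 81 × 114 mm
C8: ⌊114/2⌋ × 81 = 57 × 81 mm
C9: ⌊81/2⌋ × 57 = 40 × 57 mm
C10: ⌊57/2⌋ × 40 = 28 × 40 mm

28 × 40 mm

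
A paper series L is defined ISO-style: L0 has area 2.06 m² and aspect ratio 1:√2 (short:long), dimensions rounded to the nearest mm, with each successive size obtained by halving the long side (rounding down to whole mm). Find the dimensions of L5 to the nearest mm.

Let L0's short side be w mm. w · w√2 = 2.06 m² = 2,060,000 mm², so w ≈ 1206.9 mm and w√2 ≈ 1706.8 mm → L0 = 1207 × 1707 mm.
L1: ⌊1707/2⌋ × 1207 = 853 × 1207 mm
L2: ⌊1207/2⌋ × 853 = 603 × 853 mm
L3: ⌊853/2⌋ × 603 = 426 × 603 mm
L4: ⌊603/2⌋ × 426 = 301 × 426 mm
L5: ⌊426/2⌋ × 301 = 213 × 301 mm

213 × 301 mm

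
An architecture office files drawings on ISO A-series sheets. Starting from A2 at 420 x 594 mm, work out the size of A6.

A3: ⌊594/2⌋ × 420 = 297 × 420 mm
A4: ⌊420/2⌋ × 297 = 210 × 297 mm
A5: ⌊297/2⌋ × 210 = 148 × 210 mm
A6: ⌊210/2⌋ × 148 = 105 × 148 mm

105 × 148 mm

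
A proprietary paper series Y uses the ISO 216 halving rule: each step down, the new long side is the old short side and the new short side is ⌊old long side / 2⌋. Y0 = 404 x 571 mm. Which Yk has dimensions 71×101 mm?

Y0: 404 × 571 mm
Y1: 285 × 404 mm
Y2: 202 × 285 mm
Y3: 142 × 202 mm
Y4: 101 × 142 mm
Y5: 71 × 101 mm
Y6: 50 × 71 mm
→ matches Y5.

Y5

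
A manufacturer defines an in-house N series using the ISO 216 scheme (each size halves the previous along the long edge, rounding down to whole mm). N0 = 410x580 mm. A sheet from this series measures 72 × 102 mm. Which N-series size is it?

N0: 410 × 580 mm
N1: 290 × 410 mm
N2: 205 × 290 mm
N3: 145 × 205 mm
N4: 102 × 145 mm
N5: 72 × 102 mm
N6: 51 × 72 mm
→ matches N5.

N5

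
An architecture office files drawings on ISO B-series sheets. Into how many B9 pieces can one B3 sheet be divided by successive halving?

64

B3 = 353 × 500 mm; B9 = 44 × 62 mm.
Each halving step doubles the count; 6 steps from B3 to B9.
2^6 = 64.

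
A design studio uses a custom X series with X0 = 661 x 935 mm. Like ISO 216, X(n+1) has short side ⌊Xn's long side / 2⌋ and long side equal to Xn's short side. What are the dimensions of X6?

X1 = 467 × 661 mm (from X0 by 1 halving).
X2: ⌊661/2⌋ × 467 = 330 × 467 mm
X3: ⌊467/2⌋ × 330 = 233 × 330 mm
X4: ⌊330/2⌋ × 233 = 165 × 233 mm
X5: ⌊233/2⌋ × 165 = 116 × 165 mm
X6: ⌊165/2⌋ × 116 = 82 × 116 mm

82 × 116 mm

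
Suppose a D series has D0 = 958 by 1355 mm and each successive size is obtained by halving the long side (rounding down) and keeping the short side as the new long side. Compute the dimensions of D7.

84 × 119 mm

D1 = 677 × 958 mm (from D0 by 1 halving).
D2: ⌊958/2⌋ × 677 = 479 × 677 mm
D3: ⌊677/2⌋ × 479 = 338 × 479 mm
D4: ⌊479/2⌋ × 338 = 239 × 338 mm
D5: ⌊338/2⌋ × 239 = 169 × 239 mm
D6: ⌊239/2⌋ × 169 = 119 × 169 mm
D7: ⌊169/2⌋ × 119 = 84 × 119 mm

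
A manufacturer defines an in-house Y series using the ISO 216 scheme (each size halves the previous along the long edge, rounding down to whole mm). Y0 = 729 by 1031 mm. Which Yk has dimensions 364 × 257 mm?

Y3

Y0: 729 × 1031 mm
Y1: 515 × 729 mm
Y2: 364 × 515 mm
Y3: 257 × 364 mm
Y4: 182 × 257 mm
→ matches Y3.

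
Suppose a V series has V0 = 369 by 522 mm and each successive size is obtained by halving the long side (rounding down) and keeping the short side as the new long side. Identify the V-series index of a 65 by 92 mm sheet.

V5

V0: 369 × 522 mm
V1: 261 × 369 mm
V2: 184 × 261 mm
V3: 130 × 184 mm
V4: 92 × 130 mm
V5: 65 × 92 mm
V6: 46 × 65 mm
→ matches V5.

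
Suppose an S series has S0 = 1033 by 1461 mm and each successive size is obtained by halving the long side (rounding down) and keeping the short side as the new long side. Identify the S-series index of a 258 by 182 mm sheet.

S5

S0: 1033 × 1461 mm
S1: 730 × 1033 mm
S2: 516 × 730 mm
S3: 365 × 516 mm
S4: 258 × 365 mm
S5: 182 × 258 mm
S6: 129 × 182 mm
→ matches S5.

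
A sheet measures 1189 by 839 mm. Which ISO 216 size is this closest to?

Aspect ratio 1189/839 ≈ 1.417 — close to the ISO √2 ≈ 1.414.
In the A-series (A0 area = 1 m²): A0 = 841 × 1189 mm.
Off by 2 mm total — nearest standard size.

A0 (841 × 1189 mm)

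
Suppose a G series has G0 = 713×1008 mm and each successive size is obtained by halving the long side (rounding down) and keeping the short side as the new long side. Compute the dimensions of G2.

G1: ⌊1008/2⌋ × 713 = 504 × 713 mm
G2: ⌊713/2⌋ × 504 = 356 × 504 mm

356 × 504 mm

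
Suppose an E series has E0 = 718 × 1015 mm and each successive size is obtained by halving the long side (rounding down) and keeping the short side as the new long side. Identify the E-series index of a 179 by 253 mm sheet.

E4

E0: 718 × 1015 mm
E1: 507 × 718 mm
E2: 359 × 507 mm
E3: 253 × 359 mm
E4: 179 × 253 mm
E5: 126 × 179 mm
→ matches E4.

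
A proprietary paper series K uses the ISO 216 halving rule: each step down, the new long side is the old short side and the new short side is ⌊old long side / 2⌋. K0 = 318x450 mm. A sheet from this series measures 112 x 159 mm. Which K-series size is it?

K0: 318 × 450 mm
K1: 225 × 318 mm
K2: 159 × 225 mm
K3: 112 × 159 mm
K4: 79 × 112 mm
→ matches K3.

K3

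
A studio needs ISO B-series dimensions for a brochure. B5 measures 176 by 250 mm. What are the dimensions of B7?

88 × 125 mm

B6: ⌊250/2⌋ × 176 = 125 × 176 mm
B7: ⌊176/2⌋ × 125 = 88 × 125 mm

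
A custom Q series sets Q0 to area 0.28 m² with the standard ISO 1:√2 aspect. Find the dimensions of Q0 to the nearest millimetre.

445 × 629 mm

Let the short side be w mm. Then w · w√2 = 0.28 m² = 280,000 mm².
w² = 280,000/√2, so w ≈ 445.0 mm; long side = w√2 ≈ 629.3 mm.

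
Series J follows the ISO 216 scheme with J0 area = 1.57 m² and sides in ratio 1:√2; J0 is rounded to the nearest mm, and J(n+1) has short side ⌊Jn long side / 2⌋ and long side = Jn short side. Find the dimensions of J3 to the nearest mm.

372 × 527 mm

Let J0's short side be w mm. w · w√2 = 1.57 m² = 1,570,000 mm², so w ≈ 1053.6 mm and w√2 ≈ 1490.1 mm → J0 = 1054 × 1490 mm.
J1: ⌊1490/2⌋ × 1054 = 745 × 1054 mm
J2: ⌊1054/2⌋ × 745 = 527 × 745 mm
J3: ⌊745/2⌋ × 527 = 372 × 527 mm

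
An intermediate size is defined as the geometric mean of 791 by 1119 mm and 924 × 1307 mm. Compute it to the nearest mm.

855 × 1209 mm

Short side: √(791 · 924) = √730884 ≈ 854.9 → 855 mm
Long side: √(1119 · 1307) = √1462533 ≈ 1209.4 → 1209 mm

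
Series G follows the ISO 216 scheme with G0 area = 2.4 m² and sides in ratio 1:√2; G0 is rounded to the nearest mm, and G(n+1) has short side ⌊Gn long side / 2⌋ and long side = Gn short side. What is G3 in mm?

460 × 651 mm

Let G0's short side be w mm. w · w√2 = 2.4 m² = 2,400,000 mm², so w ≈ 1302.7 mm and w√2 ≈ 1842.3 mm → G0 = 1303 × 1842 mm.
G1: ⌊1842/2⌋ × 1303 = 921 × 1303 mm
G2: ⌊1303/2⌋ × 921 = 651 × 921 mm
G3: ⌊921/2⌋ × 651 = 460 × 651 mm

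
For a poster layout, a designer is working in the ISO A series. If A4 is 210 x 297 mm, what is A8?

52 × 74 mm

A5: ⌊297/2⌋ × 210 = 148 × 210 mm
A6: ⌊210/2⌋ × 148 = 105 × 148 mm
A7: ⌊148/2⌋ × 105 = 74 × 105 mm
A8: ⌊105/2⌋ × 74 = 52 × 74 mm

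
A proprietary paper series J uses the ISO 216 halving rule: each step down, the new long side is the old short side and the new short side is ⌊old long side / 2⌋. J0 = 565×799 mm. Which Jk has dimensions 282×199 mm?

J3

J0: 565 × 799 mm
J1: 399 × 565 mm
J2: 282 × 399 mm
J3: 199 × 282 mm
J4: 141 × 199 mm
→ matches J3.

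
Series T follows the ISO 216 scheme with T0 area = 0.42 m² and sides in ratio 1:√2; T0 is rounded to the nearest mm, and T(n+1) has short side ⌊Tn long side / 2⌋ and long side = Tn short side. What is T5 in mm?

96 × 136 mm

Let T0's short side be w mm. w · w√2 = 0.42 m² = 420,000 mm², so w ≈ 545.0 mm and w√2 ≈ 770.7 mm → T0 = 545 × 771 mm.
T1: ⌊771/2⌋ × 545 = 385 × 545 mm
T2: ⌊545/2⌋ × 385 = 272 × 385 mm
T3: ⌊385/2⌋ × 272 = 192 × 272 mm
T4: ⌊272/2⌋ × 192 = 136 × 192 mm
T5: ⌊192/2⌋ × 136 = 96 × 136 mm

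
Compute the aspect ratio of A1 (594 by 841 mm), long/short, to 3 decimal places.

841 / 594 = 1.416
ISO 216 targets √2 ≈ 1.414; the +0.002 deviation is from mm rounding.

1.416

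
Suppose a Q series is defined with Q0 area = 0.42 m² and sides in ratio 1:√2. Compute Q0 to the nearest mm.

Let the short side be w mm. Then w · w√2 = 0.42 m² = 420,000 mm².
w² = 420,000/√2, so w ≈ 545.0 mm; long side = w√2 ≈ 770.7 mm.

545 × 771 mm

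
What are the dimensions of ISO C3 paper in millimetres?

324 × 458 mm

C0 = 917 × 1297 mm (C0 is the geometric mean of A0 and B0, aspect 1:√2).
C1: ⌊1297/2⌋ × 917 = 648 × 917 mm
C2: ⌊917/2⌋ × 648 = 458 × 648 mm
C3: ⌊648/2⌋ × 458 = 324 × 458 mm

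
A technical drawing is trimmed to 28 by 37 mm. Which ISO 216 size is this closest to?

Aspect ratio 37/28 ≈ 1.321 (ISO target is √2 ≈ 1.414).
In the A-series (A0 area = 1 m²): A10 = 26 × 37 mm.
Off by 2 mm total — nearest standard size.

A10 (26 × 37 mm)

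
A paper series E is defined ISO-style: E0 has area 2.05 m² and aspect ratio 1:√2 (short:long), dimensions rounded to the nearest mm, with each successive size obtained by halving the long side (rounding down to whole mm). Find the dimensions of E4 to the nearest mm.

Let E0's short side be w mm. w · w√2 = 2.05 m² = 2,050,000 mm², so w ≈ 1204.0 mm and w√2 ≈ 1702.7 mm → E0 = 1204 × 1703 mm.
E1: ⌊1703/2⌋ × 1204 = 851 × 1204 mm
E2: ⌊1204/2⌋ × 851 = 602 × 851 mm
E3: ⌊851/2⌋ × 602 = 425 × 602 mm
E4: ⌊602/2⌋ × 425 = 301 × 425 mm

301 × 425 mm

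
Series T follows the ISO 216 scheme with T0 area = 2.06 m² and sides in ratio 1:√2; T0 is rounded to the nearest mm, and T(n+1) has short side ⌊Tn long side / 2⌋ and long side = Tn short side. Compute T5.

Let T0's short side be w mm. w · w√2 = 2.06 m² = 2,060,000 mm², so w ≈ 1206.9 mm and w√2 ≈ 1706.8 mm → T0 = 1207 × 1707 mm.
T1: ⌊1707/2⌋ × 1207 = 853 × 1207 mm
T2: ⌊1207/2⌋ × 853 = 603 × 853 mm
T3: ⌊853/2⌋ × 603 = 426 × 603 mm
T4: ⌊603/2⌋ × 426 = 301 × 426 mm
T5: ⌊426/2⌋ × 301 = 213 × 301 mm

213 × 301 mm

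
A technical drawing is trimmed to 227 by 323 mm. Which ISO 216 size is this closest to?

C4 (229 × 324 mm)

Aspect ratio 323/227 ≈ 1.423 — close to the ISO √2 ≈ 1.414.
In the C-series (envelope sizes, between A and B): C4 = 229 × 324 mm.
Off by 3 mm total — nearest standard size.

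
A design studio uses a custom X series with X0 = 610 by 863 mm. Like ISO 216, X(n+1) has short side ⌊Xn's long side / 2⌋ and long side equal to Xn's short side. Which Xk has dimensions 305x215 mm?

X3

X0: 610 × 863 mm
X1: 431 × 610 mm
X2: 305 × 431 mm
X3: 215 × 305 mm
X4: 152 × 215 mm
→ matches X3.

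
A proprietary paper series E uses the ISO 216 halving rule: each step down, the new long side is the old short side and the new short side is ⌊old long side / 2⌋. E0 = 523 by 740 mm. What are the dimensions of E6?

E1: ⌊740/2⌋ × 523 = 370 × 523 mm
E2: ⌊523/2⌋ × 370 = 261 × 370 mm
E3: ⌊370/2⌋ × 261 = 185 × 261 mm
E4: ⌊261/2⌋ × 185 = 130 × 185 mm
E5: ⌊185/2⌋ × 130 = 92 × 130 mm
E6: ⌊130/2⌋ × 92 = 65 × 92 mm

65 × 92 mm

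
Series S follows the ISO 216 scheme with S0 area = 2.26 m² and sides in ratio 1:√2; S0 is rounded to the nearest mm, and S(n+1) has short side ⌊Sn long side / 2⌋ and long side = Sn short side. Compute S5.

223 × 316 mm

Let S0's short side be w mm. w · w√2 = 2.26 m² = 2,260,000 mm², so w ≈ 1264.1 mm and w√2 ≈ 1787.8 mm → S0 = 1264 × 1788 mm.
S1: ⌊1788/2⌋ × 1264 = 894 × 1264 mm
S2: ⌊1264/2⌋ × 894 = 632 × 894 mm
S3: ⌊894/2⌋ × 632 = 447 × 632 mm
S4: ⌊632/2⌋ × 447 = 316 × 447 mm
S5: ⌊447/2⌋ × 316 = 223 × 316 mm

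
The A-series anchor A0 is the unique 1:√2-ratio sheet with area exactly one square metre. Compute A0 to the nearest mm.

Let the short side be w mm. Then the long side is w√2 and w · w√2 = 10⁶ mm².
w² = 10⁶/√2, so w = 1000 / 2^(1/4) ≈ 840.9 mm; long side = 1000 · 2^(1/4) ≈ 1189.2 mm.

841 × 1189 mm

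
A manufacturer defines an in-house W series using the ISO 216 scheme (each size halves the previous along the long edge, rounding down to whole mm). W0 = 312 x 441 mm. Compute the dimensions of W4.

78 × 110 mm

W1: ⌊441/2⌋ × 312 = 220 × 312 mm
W2: ⌊312/2⌋ × 220 = 156 × 220 mm
W3: ⌊220/2⌋ × 156 = 110 × 156 mm
W4: ⌊156/2⌋ × 110 = 78 × 110 mm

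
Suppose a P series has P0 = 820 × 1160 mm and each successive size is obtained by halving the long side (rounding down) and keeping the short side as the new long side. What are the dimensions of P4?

205 × 290 mm

P1: ⌊1160/2⌋ × 820 = 580 × 820 mm
P2: ⌊820/2⌋ × 580 = 410 × 580 mm
P3: ⌊580/2⌋ × 410 = 290 × 410 mm
P4: ⌊410/2⌋ × 290 = 205 × 290 mm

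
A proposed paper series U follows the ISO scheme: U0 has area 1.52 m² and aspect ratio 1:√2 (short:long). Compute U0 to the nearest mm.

Let the short side be w mm. Then w · w√2 = 1.52 m² = 1,520,000 mm².
w² = 1,520,000/√2, so w ≈ 1036.7 mm; long side = w√2 ≈ 1466.2 mm.

1037 × 1466 mm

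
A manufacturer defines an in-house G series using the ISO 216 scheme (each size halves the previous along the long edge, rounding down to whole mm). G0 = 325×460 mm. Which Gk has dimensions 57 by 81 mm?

G0: 325 × 460 mm
G1: 230 × 325 mm
G2: 162 × 230 mm
G3: 115 × 162 mm
G4: 81 × 115 mm
G5: 57 × 81 mm
G6: 40 × 57 mm
→ matches G5.

G5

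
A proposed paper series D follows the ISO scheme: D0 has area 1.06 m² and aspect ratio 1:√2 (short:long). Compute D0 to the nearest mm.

Let the short side be w mm. Then w · w√2 = 1.06 m² = 1,060,000 mm².
w² = 1,060,000/√2, so w ≈ 865.8 mm; long side = w√2 ≈ 1224.4 mm.

866 × 1224 mm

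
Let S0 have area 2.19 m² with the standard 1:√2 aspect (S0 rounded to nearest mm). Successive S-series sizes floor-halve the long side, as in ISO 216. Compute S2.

Let S0's short side be w mm. w · w√2 = 2.19 m² = 2,190,000 mm², so w ≈ 1244.4 mm and w√2 ≈ 1759.9 mm → S0 = 1244 × 1760 mm.
S1: ⌊1760/2⌋ × 1244 = 880 × 1244 mm
S2: ⌊1244/2⌋ × 880 = 622 × 880 mm

622 × 880 mm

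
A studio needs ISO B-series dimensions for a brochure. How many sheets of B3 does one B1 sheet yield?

4

Each ISO step halves the sheet: 1 × B1 → 2 × B2 → 4 × B3
From B1 to B3 is 2 halving steps: 2^2 = 4.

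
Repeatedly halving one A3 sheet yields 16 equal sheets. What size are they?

A7

16 = 2^4, so 4 halving steps.
A3 → A4 → … → A7 after 4 steps.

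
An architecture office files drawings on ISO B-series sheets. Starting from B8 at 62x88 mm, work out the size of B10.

31 × 44 mm

B9: ⌊88/2⌋ × 62 = 44 × 62 mm
B10: ⌊62/2⌋ × 44 = 31 × 44 mm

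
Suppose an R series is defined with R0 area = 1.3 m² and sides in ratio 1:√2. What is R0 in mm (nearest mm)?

959 × 1356 mm

Let the short side be w mm. Then w · w√2 = 1.3 m² = 1,300,000 mm².
w² = 1,300,000/√2, so w ≈ 958.8 mm; long side = w√2 ≈ 1355.9 mm.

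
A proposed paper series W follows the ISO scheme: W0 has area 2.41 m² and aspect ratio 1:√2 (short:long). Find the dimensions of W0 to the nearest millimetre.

1305 × 1846 mm

Let the short side be w mm. Then w · w√2 = 2.41 m² = 2,410,000 mm².
w² = 2,410,000/√2, so w ≈ 1305.4 mm; long side = w√2 ≈ 1846.1 mm.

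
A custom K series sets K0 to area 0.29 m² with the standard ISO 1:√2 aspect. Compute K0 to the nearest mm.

Let the short side be w mm. Then w · w√2 = 0.29 m² = 290,000 mm².
w² = 290,000/√2, so w ≈ 452.8 mm; long side = w√2 ≈ 640.4 mm.

453 × 640 mm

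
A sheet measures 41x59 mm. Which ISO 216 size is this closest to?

Aspect ratio 59/41 ≈ 1.439 (ISO target is √2 ≈ 1.414).
In the C-series (envelope sizes, between A and B): C9 = 40 × 57 mm.
Off by 3 mm total — nearest standard size.

C9 (40 × 57 mm)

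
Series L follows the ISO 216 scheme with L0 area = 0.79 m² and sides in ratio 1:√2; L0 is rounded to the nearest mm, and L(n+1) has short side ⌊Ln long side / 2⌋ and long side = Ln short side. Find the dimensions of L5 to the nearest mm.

132 × 186 mm

Let L0's short side be w mm. w · w√2 = 0.79 m² = 790,000 mm², so w ≈ 747.4 mm and w√2 ≈ 1057.0 mm → L0 = 747 × 1057 mm.
L1: ⌊1057/2⌋ × 747 = 528 × 747 mm
L2: ⌊747/2⌋ × 528 = 373 × 528 mm
L3: ⌊528/2⌋ × 373 = 264 × 373 mm
L4: ⌊373/2⌋ × 264 = 186 × 264 mm
L5: ⌊264/2⌋ × 186 = 132 × 186 mm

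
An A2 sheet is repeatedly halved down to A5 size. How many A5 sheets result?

Each ISO step halves the sheet: 1 × A2 → 2 × A3 → 4 × A4 → 8 × A5
From A2 to A5 is 3 halving steps: 2^3 = 8.

8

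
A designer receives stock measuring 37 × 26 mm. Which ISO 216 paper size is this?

Aspect ratio 37/26 ≈ 1.423 — close to the ISO √2 ≈ 1.414.
In the A-series (A0 area = 1 m²): A10 = 26 × 37 mm.

A10 (26 × 37 mm)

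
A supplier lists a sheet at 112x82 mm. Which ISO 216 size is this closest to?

C7 (81 × 114 mm)

Aspect ratio 112/82 ≈ 1.366 (ISO target is √2 ≈ 1.414).
In the C-series (envelope sizes, between A and B): C7 = 81 × 114 mm.
Off by 3 mm total — nearest standard size.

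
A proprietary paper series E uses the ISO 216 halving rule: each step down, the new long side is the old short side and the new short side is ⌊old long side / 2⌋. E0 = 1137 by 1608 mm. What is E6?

E1: ⌊1608/2⌋ × 1137 = 804 × 1137 mm
E2: ⌊1137/2⌋ × 804 = 568 × 804 mm
E3: ⌊804/2⌋ × 568 = 402 × 568 mm
E4: ⌊568/2⌋ × 402 = 284 × 402 mm
E5: ⌊402/2⌋ × 284 = 201 × 284 mm
E6: ⌊284/2⌋ × 201 = 142 × 201 mm

142 × 201 mm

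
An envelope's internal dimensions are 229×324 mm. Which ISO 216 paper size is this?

C4 (229 × 324 mm)

Aspect ratio 324/229 ≈ 1.415 — close to the ISO √2 ≈ 1.414.
In the C-series (envelope sizes, between A and B): C4 = 229 × 324 mm.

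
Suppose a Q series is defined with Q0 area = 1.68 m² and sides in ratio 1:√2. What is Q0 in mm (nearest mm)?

Let the short side be w mm. Then w · w√2 = 1.68 m² = 1,680,000 mm².
w² = 1,680,000/√2, so w ≈ 1089.9 mm; long side = w√2 ≈ 1541.4 mm.

1090 × 1541 mm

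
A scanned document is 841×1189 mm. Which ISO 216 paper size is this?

A0 (841 × 1189 mm)

Aspect ratio 1189/841 ≈ 1.414 — close to the ISO √2 ≈ 1.414.
In the A-series (A0 area = 1 m²): A0 = 841 × 1189 mm.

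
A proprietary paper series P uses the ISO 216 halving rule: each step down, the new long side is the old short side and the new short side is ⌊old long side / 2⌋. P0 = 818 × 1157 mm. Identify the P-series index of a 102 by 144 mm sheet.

P0: 818 × 1157 mm
P1: 578 × 818 mm
P2: 409 × 578 mm
P3: 289 × 409 mm
P4: 204 × 289 mm
P5: 144 × 204 mm
P6: 102 × 144 mm
P7: 72 × 102 mm
→ matches P6.

P6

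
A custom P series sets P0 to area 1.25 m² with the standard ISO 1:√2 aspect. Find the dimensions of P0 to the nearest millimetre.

Let the short side be w mm. Then w · w√2 = 1.25 m² = 1,250,000 mm².
w² = 1,250,000/√2, so w ≈ 940.2 mm; long side = w√2 ≈ 1329.6 mm.

940 × 1330 mm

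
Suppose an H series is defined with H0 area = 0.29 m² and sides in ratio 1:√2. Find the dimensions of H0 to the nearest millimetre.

453 × 640 mm

Let the short side be w mm. Then w · w√2 = 0.29 m² = 290,000 mm².
w² = 290,000/√2, so w ≈ 452.8 mm; long side = w√2 ≈ 640.4 mm.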